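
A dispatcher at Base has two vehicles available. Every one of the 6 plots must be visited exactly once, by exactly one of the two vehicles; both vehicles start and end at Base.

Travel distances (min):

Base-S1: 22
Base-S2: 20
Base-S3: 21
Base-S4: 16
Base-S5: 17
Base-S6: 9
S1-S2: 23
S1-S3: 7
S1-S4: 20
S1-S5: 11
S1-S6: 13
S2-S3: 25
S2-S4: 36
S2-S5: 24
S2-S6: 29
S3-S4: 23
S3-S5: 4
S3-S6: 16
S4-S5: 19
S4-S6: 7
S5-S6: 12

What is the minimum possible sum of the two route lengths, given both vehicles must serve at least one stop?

There are 2^5 − 1 = 31 ways to divide the 6 stops into two non-empty groups. For each, the best each vehicle can do is its own shortest tour through its group:
  {S1} + {S2, S3, S4, S5, S6}: 44 + 84 = 128
  {S2} + {S1, S3, S4, S5, S6}: 40 + 64 = 104
  {S1, S2} + {S3, S4, S5, S6}: 65 + 60 = 125
  {S3} + {S1, S2, S4, S5, S6}: 42 + 89 = 131
  {S1, S3} + {S2, S4, S5, S6}: 50 + 79 = 129
  {S2, S3} + {S1, S4, S5, S6}: 66 + 64 = 130
  … (31 splits in total)
  {S1, S2, S3, S5} + {S4, S6}: 71 + 32 = 103  ← best
Best: vehicle 1 Base → S2 → S1 → S3 → S5 → Base = 71; vehicle 2 Base → S4 → S6 → Base = 32; combined 103.

Minimum combined distance: 103 min.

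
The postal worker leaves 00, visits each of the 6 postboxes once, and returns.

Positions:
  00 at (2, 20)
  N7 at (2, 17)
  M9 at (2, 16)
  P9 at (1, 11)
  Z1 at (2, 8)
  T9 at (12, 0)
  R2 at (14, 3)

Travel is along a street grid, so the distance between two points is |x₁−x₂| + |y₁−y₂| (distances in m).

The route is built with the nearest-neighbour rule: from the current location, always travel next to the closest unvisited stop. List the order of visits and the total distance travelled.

Nearest-neighbour total = 66 m; route 00 → N7 → M9 → P9 → Z1 → R2 → T9 → 00.

00 → [N7:3 / M9:4 / P9:10 / Z1:12 / R2:29 / T9:30] → N7 (3)
N7 → [M9:1 / P9:7 / Z1:9 / R2:26 / T9:27] → M9 (1)
M9 → [P9:6 / Z1:8 / R2:25 / T9:26] → P9 (6)
P9 → [Z1:4 / R2:21 / T9:22] → Z1 (4)
Z1 → [R2:17 / T9:18] → R2 (17)
R2 → [T9:5] → T9 (5)
Return T9→00: 30.
Total = 3 + 1 + 6 + 4 + 17 + 5 + 30 = 66.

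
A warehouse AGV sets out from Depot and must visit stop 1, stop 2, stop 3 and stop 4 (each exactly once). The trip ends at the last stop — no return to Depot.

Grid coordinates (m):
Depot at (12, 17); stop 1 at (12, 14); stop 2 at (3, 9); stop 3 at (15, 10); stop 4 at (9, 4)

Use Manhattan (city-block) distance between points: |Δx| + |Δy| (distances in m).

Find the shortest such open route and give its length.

Minimum one-way distance = 33 m.

There are 4! = 24 possible orderings.
Depot → stop 1 → stop 2 → stop 3 → stop 4: 3+14+13+12 = 42
Depot → stop 1 → stop 2 → stop 4 → stop 3: 3+14+11+12 = 40
Depot → stop 1 → stop 3 → stop 2 → stop 4: 3+7+13+11 = 34
Depot → stop 1 → stop 3 → stop 4 → stop 2: 3+7+12+11 = 33
Depot → stop 1 → stop 4 → stop 2 → stop 3: 3+13+11+13 = 40
Depot → stop 1 → stop 4 → stop 3 → stop 2: 3+13+12+13 = 41
Depot → stop 2 → stop 1 → stop 3 → stop 4: 17+14+7+12 = 50
Depot → stop 2 → stop 1 → stop 4 → stop 3: 17+14+13+12 = 56
Depot → stop 2 → stop 3 → stop 1 → stop 4: 17+13+7+13 = 50
Depot → stop 2 → stop 3 → stop 4 → stop 1: 17+13+12+13 = 55
Depot → stop 2 → stop 4 → stop 1 → stop 3: 17+11+13+7 = 48
Depot → stop 2 → stop 4 → stop 3 → stop 1: 17+11+12+7 = 47
Depot → stop 3 → stop 1 → stop 2 → stop 4: 10+7+14+11 = 42
Depot → stop 3 → stop 1 → stop 4 → stop 2: 10+7+13+11 = 41
… (10 more)
The minimum is 33.
One shortest path: Depot → stop 1 → stop 3 → stop 4 → stop 2.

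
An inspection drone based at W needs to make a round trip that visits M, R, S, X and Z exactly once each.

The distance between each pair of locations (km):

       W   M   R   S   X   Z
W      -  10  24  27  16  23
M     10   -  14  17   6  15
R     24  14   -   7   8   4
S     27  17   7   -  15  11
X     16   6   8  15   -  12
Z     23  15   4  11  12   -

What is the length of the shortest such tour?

Minimum total distance: 65 km.

W - M - R - S - X - Z - W: 10+14+7+15+12+23 = 81
W - M - R - S - Z - X - W: 10+14+7+11+12+16 = 70
W - M - R - X - S - Z - W: 10+14+8+15+11+23 = 81
W - M - R - X - Z - S - W: 10+14+8+12+11+27 = 82
W - M - R - Z - S - X - W: 10+14+4+11+15+16 = 70
W - M - R - Z - X - S - W: 10+14+4+12+15+27 = 82
W - M - S - R - X - Z - W: 10+17+7+8+12+23 = 77
W - M - S - R - Z - X - W: 10+17+7+4+12+16 = 66
W - M - S - X - R - Z - W: 10+17+15+8+4+23 = 77
W - M - S - X - Z - R - W: 10+17+15+12+4+24 = 82
W - M - S - Z - R - X - W: 10+17+11+4+8+16 = 66
W - M - S - Z - X - R - W: 10+17+11+12+8+24 = 82
W - M - X - R - S - Z - W: 10+6+8+7+11+23 = 65
W - M - X - R - Z - S - W: 10+6+8+4+11+27 = 66
… (46 more)
The minimum is 65.
One optimal route: W → M → X → R → S → Z → W (or its reverse).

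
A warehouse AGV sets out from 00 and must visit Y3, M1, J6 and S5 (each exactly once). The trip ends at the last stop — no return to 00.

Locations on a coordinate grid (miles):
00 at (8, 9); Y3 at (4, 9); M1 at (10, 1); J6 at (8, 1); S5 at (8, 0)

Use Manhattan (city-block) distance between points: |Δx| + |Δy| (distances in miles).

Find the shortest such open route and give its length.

There are 4! = 24 possible orderings.
00→Y3→M1→J6→S5: 4+14+2+1 = 21
00→Y3→M1→S5→J6: 4+14+3+1 = 22
00→Y3→J6→M1→S5: 4+12+2+3 = 21
00→Y3→J6→S5→M1: 4+12+1+3 = 20
00→Y3→S5→M1→J6: 4+13+3+2 = 22
00→Y3→S5→J6→M1: 4+13+1+2 = 20
00→M1→Y3→J6→S5: 10+14+12+1 = 37
00→M1→Y3→S5→J6: 10+14+13+1 = 38
00→M1→J6→Y3→S5: 10+2+12+13 = 37
00→M1→J6→S5→Y3: 10+2+1+13 = 26
00→M1→S5→Y3→J6: 10+3+13+12 = 38
00→M1→S5→J6→Y3: 10+3+1+12 = 26
00→J6→Y3→M1→S5: 8+12+14+3 = 37
00→J6→Y3→S5→M1: 8+12+13+3 = 36
… (10 more)
The minimum is 20.
One shortest path: 00 → Y3 → J6 → S5 → M1.

Minimum one-way distance = 20 miles.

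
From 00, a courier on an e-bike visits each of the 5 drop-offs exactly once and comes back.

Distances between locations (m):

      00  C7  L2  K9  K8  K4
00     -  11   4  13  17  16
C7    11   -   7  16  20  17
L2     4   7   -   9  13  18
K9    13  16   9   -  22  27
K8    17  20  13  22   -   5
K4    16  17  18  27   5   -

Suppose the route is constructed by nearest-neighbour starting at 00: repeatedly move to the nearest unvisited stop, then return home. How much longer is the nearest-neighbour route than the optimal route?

From 00: L2=4, C7=11, K9=13, K4=16, K8=17 → choose L2 (4).
From L2: C7=7, K9=9, K8=13, K4=18 → choose C7 (7).
From C7: K9=16, K4=17, K8=20 → choose K9 (16).
From K9: K8=22, K4=27 → choose K8 (22).
From K8: K4=5 → choose K4 (5).
NN route 00 → L2 → C7 → K9 → K8 → K4 → 00 costs 70.
Optimal: 00 → C7 → K4 → K8 → L2 → K9 → 00 costs 68 (by enumerating all 60 distinct tours).
Excess = 70 − 68 = 2.

2 m longer than the optimal tour.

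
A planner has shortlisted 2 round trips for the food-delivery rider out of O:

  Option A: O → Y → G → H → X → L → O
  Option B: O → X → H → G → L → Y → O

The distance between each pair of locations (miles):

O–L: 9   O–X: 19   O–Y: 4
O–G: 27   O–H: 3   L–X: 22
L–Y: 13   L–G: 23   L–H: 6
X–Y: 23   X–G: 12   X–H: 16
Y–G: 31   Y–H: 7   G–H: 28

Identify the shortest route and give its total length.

Option A: 4 + 31 + 28 + 16 + 22 + 9 = 110
Option B: 19 + 16 + 28 + 23 + 13 + 4 = 103

103 miles — Option B is the shortest.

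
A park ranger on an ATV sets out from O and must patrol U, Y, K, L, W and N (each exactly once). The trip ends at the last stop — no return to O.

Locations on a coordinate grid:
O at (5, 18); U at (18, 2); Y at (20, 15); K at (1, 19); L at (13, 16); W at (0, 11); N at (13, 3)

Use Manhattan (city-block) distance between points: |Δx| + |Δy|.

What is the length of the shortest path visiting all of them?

Minimum one-way distance = 61.

There are 6! = 720 possible orderings.
O → U → Y → K → L → W → N: 29+15+23+15+18+21 = 121
O → U → Y → K → L → N → W: 29+15+23+15+13+21 = 116
O → U → Y → K → W → L → N: 29+15+23+9+18+13 = 107
O → U → Y → K → W → N → L: 29+15+23+9+21+13 = 110
O → U → Y → K → N → L → W: 29+15+23+28+13+18 = 126
O → U → Y → K → N → W → L: 29+15+23+28+21+18 = 134
O → U → Y → L → K → W → N: 29+15+8+15+9+21 = 97
O → U → Y → L → K → N → W: 29+15+8+15+28+21 = 116
… (712 more)
O → K → W → L → Y → U → N: 5+9+18+8+15+6 = 61  ← best
The minimum is 61.
One shortest path: O → K → W → L → Y → U → N.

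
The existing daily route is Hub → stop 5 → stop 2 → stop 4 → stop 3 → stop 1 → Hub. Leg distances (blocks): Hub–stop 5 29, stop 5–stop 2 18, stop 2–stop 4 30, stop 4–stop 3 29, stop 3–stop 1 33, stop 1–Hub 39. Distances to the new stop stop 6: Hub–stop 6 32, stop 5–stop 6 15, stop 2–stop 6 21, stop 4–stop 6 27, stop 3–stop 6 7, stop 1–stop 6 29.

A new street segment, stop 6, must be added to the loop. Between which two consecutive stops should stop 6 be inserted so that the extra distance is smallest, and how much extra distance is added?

Minimum extra distance: 3 blocks, inserting stop 6 between stop 3 and stop 1.

Insertion cost between consecutive stops i–j is d(i,stop 6) + d(stop 6,j) − d(i,j):
  between Hub and stop 5: 32 + 15 − 29 = 18
  between stop 5 and stop 2: 15 + 21 − 18 = 18
  between stop 2 and stop 4: 21 + 27 − 30 = 18
  between stop 4 and stop 3: 27 + 7 − 29 = 5
  between stop 3 and stop 1: 7 + 29 − 33 = 3
  between stop 1 and Hub: 29 + 32 − 39 = 22
Cheapest insertion is between stop 3 and stop 1, adding 3.
New total = 178 + 3 = 181.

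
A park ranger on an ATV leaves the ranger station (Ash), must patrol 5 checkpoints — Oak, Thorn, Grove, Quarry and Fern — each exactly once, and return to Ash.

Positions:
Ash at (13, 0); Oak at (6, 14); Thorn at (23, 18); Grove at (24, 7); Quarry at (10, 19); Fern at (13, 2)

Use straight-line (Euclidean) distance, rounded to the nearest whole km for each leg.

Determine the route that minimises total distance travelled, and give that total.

With 5 stops there are 5!/2 = 60 distinct round trips (a route and its reverse cost the same).
Ash - Oak - Thorn - Grove - Quarry - Fern - Ash: 16+17+11+18+17+2 = 81
Ash - Oak - Thorn - Grove - Fern - Quarry - Ash: 16+17+11+12+17+19 = 92
Ash - Oak - Thorn - Quarry - Grove - Fern - Ash: 16+17+13+18+12+2 = 78
Ash - Oak - Thorn - Quarry - Fern - Grove - Ash: 16+17+13+17+12+13 = 88
Ash - Oak - Thorn - Fern - Grove - Quarry - Ash: 16+17+19+12+18+19 = 101
Ash - Oak - Thorn - Fern - Quarry - Grove - Ash: 16+17+19+17+18+13 = 100
Ash - Oak - Grove - Thorn - Quarry - Fern - Ash: 16+19+11+13+17+2 = 78
Ash - Oak - Grove - Thorn - Fern - Quarry - Ash: 16+19+11+19+17+19 = 101
Ash - Oak - Grove - Quarry - Thorn - Fern - Ash: 16+19+18+13+19+2 = 87
Ash - Oak - Grove - Quarry - Fern - Thorn - Ash: 16+19+18+17+19+21 = 110
Ash - Oak - Grove - Fern - Thorn - Quarry - Ash: 16+19+12+19+13+19 = 98
Ash - Oak - Grove - Fern - Quarry - Thorn - Ash: 16+19+12+17+13+21 = 98
Ash - Oak - Quarry - Thorn - Grove - Fern - Ash: 16+6+13+11+12+2 = 60
Ash - Oak - Quarry - Thorn - Fern - Grove - Ash: 16+6+13+19+12+13 = 79
… (46 more)
Ash - Grove - Thorn - Quarry - Oak - Fern - Ash: 13+11+13+6+14+2 = 59  ← best
The minimum is 59.
One optimal route: Ash → Grove → Thorn → Quarry → Oak → Fern → Ash (or its reverse).

59 km — the shortest possible round trip.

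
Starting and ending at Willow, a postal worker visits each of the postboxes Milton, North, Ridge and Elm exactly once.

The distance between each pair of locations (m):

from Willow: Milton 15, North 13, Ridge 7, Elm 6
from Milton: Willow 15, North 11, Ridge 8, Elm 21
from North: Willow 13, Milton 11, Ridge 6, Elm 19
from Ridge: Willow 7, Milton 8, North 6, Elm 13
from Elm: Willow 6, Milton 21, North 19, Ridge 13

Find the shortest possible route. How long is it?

With 4 stops there are 4!/2 = 12 distinct round trips (a route and its reverse cost the same).
Willow → Milton → North → Ridge → Elm → Willow: 15+11+6+13+6 = 51
Willow → Milton → North → Elm → Ridge → Willow: 15+11+19+13+7 = 65
Willow → Milton → Ridge → North → Elm → Willow: 15+8+6+19+6 = 54
Willow → Milton → Ridge → Elm → North → Willow: 15+8+13+19+13 = 68
Willow → Milton → Elm → North → Ridge → Willow: 15+21+19+6+7 = 68
Willow → Milton → Elm → Ridge → North → Willow: 15+21+13+6+13 = 68
Willow → North → Milton → Ridge → Elm → Willow: 13+11+8+13+6 = 51
Willow → North → Milton → Elm → Ridge → Willow: 13+11+21+13+7 = 65
Willow → North → Ridge → Milton → Elm → Willow: 13+6+8+21+6 = 54
Willow → North → Elm → Milton → Ridge → Willow: 13+19+21+8+7 = 68
Willow → Ridge → Milton → North → Elm → Willow: 7+8+11+19+6 = 51
Willow → Ridge → North → Milton → Elm → Willow: 7+6+11+21+6 = 51
The minimum is 51.
One optimal route: Willow → Milton → North → Ridge → Elm → Willow (or its reverse).

Minimum total distance: 51 m.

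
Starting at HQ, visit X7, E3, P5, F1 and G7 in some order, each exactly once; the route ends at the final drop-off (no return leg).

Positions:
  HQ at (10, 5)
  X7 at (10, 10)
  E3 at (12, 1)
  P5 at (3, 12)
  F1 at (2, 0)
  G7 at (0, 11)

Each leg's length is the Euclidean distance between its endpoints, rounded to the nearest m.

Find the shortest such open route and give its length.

Shortest open route: 34 m.

There are 5! = 120 possible orderings.
HQ→X7→E3→P5→F1→G7: 5+9+14+12+11 = 51
HQ→X7→E3→P5→G7→F1: 5+9+14+3+11 = 42
HQ→X7→E3→F1→P5→G7: 5+9+10+12+3 = 39
HQ→X7→E3→F1→G7→P5: 5+9+10+11+3 = 38
HQ→X7→E3→G7→P5→F1: 5+9+16+3+12 = 45
HQ→X7→E3→G7→F1→P5: 5+9+16+11+12 = 53
HQ→X7→P5→E3→F1→G7: 5+7+14+10+11 = 47
HQ→X7→P5→E3→G7→F1: 5+7+14+16+11 = 53
HQ→X7→P5→F1→E3→G7: 5+7+12+10+16 = 50
HQ→X7→P5→F1→G7→E3: 5+7+12+11+16 = 51
HQ→X7→P5→G7→E3→F1: 5+7+3+16+10 = 41
HQ→X7→P5→G7→F1→E3: 5+7+3+11+10 = 36
HQ→X7→F1→E3→P5→G7: 5+13+10+14+3 = 45
HQ→X7→F1→E3→G7→P5: 5+13+10+16+3 = 47
… (106 more)
HQ→E3→X7→P5→G7→F1: 4+9+7+3+11 = 34  ← best
The minimum is 34.
One shortest path: HQ → E3 → X7 → P5 → G7 → F1.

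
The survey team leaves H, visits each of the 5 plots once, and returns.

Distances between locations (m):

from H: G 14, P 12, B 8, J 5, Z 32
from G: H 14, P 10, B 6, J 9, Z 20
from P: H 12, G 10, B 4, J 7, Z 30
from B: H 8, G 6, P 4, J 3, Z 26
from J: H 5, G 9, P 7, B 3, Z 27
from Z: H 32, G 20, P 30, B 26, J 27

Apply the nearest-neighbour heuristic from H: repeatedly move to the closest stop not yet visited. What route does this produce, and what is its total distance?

At H the remaining stops are J 5, B 8, P 12, G 14, Z 32; go to J.
At J the remaining stops are B 3, P 7, G 9, Z 27; go to B.
At B the remaining stops are P 4, G 6, Z 26; go to P.
At P the remaining stops are G 10, Z 30; go to G.
At G the remaining stops are Z 20; go to Z.
Return Z→H: 32.
Total = 5 + 3 + 4 + 10 + 20 + 32 = 74.

Total distance 74 m via the nearest-neighbour route H → J → B → P → G → Z → H.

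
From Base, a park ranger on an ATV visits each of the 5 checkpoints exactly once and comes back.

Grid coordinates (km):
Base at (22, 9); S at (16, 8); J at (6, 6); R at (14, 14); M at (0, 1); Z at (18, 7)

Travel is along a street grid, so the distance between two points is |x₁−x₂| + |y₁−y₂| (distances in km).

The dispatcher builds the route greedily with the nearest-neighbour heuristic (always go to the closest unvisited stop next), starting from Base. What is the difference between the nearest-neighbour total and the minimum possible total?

Excess over optimum: 2 km.

Base: Z=6, S=7, R=13, J=19, M=30 ⇒ Z
Z: S=3, R=11, J=13, M=24 ⇒ S
S: R=8, J=12, M=23 ⇒ R
R: J=16, M=27 ⇒ J
J: M=11 ⇒ M
NN route Base → Z → S → R → J → M → Base costs 74.
Optimal: Base → S → R → J → M → Z → Base costs 72 (by enumerating all 60 distinct tours).
Excess = 74 − 72 = 2.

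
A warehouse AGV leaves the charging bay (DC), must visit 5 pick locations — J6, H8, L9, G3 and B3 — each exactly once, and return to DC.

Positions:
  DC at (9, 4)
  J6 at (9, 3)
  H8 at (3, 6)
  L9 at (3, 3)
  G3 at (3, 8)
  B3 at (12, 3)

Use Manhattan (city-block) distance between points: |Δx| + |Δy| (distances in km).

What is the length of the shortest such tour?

DC → J6 → H8 → L9 → G3 → B3 → DC: 1+9+3+5+14+4 = 36
DC → J6 → H8 → L9 → B3 → G3 → DC: 1+9+3+9+14+10 = 46
DC → J6 → H8 → G3 → L9 → B3 → DC: 1+9+2+5+9+4 = 30
DC → J6 → H8 → G3 → B3 → L9 → DC: 1+9+2+14+9+7 = 42
DC → J6 → H8 → B3 → L9 → G3 → DC: 1+9+12+9+5+10 = 46
DC → J6 → H8 → B3 → G3 → L9 → DC: 1+9+12+14+5+7 = 48
DC → J6 → L9 → H8 → G3 → B3 → DC: 1+6+3+2+14+4 = 30
DC → J6 → L9 → H8 → B3 → G3 → DC: 1+6+3+12+14+10 = 46
DC → J6 → L9 → G3 → H8 → B3 → DC: 1+6+5+2+12+4 = 30
DC → J6 → L9 → G3 → B3 → H8 → DC: 1+6+5+14+12+8 = 46
DC → J6 → L9 → B3 → H8 → G3 → DC: 1+6+9+12+2+10 = 40
DC → J6 → L9 → B3 → G3 → H8 → DC: 1+6+9+14+2+8 = 40
DC → J6 → G3 → H8 → L9 → B3 → DC: 1+11+2+3+9+4 = 30
DC → J6 → G3 → H8 → B3 → L9 → DC: 1+11+2+12+9+7 = 42
… (46 more)
DC → J6 → B3 → L9 → H8 → G3 → DC: 1+3+9+3+2+10 = 28  ← best
The minimum is 28.
One optimal route: DC → J6 → B3 → L9 → H8 → G3 → DC (or its reverse).

Shortest round trip = 28 km.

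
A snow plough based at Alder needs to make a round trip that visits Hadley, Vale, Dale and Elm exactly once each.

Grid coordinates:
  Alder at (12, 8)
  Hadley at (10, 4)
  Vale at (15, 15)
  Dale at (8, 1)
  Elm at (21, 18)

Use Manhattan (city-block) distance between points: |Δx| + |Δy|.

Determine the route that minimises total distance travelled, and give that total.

With 4 stops there are 4!/2 = 12 distinct round trips (a route and its reverse cost the same).
Alder→Hadley→Vale→Dale→Elm→Alder: 6+16+21+30+19 = 92
Alder→Hadley→Vale→Elm→Dale→Alder: 6+16+9+30+11 = 72
Alder→Hadley→Dale→Vale→Elm→Alder: 6+5+21+9+19 = 60
Alder→Hadley→Dale→Elm→Vale→Alder: 6+5+30+9+10 = 60
Alder→Hadley→Elm→Vale→Dale→Alder: 6+25+9+21+11 = 72
Alder→Hadley→Elm→Dale→Vale→Alder: 6+25+30+21+10 = 92
Alder→Vale→Hadley→Dale→Elm→Alder: 10+16+5+30+19 = 80
Alder→Vale→Hadley→Elm→Dale→Alder: 10+16+25+30+11 = 92
Alder→Vale→Dale→Hadley→Elm→Alder: 10+21+5+25+19 = 80
Alder→Vale→Elm→Hadley→Dale→Alder: 10+9+25+5+11 = 60
Alder→Dale→Hadley→Vale→Elm→Alder: 11+5+16+9+19 = 60
Alder→Dale→Vale→Hadley→Elm→Alder: 11+21+16+25+19 = 92
The minimum is 60.
One optimal route: Alder → Hadley → Dale → Vale → Elm → Alder (or its reverse).

Minimum total distance: 60.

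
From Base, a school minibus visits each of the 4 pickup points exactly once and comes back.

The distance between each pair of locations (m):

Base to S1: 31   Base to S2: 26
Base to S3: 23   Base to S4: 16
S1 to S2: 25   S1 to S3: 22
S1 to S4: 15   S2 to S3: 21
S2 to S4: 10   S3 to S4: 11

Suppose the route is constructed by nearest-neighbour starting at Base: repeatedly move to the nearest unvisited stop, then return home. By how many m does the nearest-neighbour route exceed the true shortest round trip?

The nearest-neighbour route is 4 m longer than optimal.

From Base: S4=16, S3=23, S2=26, S1=31 → choose S4 (16).
From S4: S2=10, S3=11, S1=15 → choose S2 (10).
From S2: S3=21, S1=25 → choose S3 (21).
From S3: S1=22 → choose S1 (22).
NN route Base → S4 → S2 → S3 → S1 → Base costs 100.
Optimal: Base → S2 → S4 → S1 → S3 → Base costs 96 (by enumerating all 12 distinct tours).
Excess = 100 − 96 = 4.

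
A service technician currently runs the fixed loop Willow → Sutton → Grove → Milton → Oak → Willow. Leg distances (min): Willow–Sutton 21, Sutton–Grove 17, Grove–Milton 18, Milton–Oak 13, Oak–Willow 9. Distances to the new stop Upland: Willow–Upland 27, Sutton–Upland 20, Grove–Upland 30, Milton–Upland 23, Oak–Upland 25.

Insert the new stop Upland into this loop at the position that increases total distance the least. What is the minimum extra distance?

Insertion cost between consecutive stops i–j is d(i,Upland) + d(Upland,j) − d(i,j):
  between Willow and Sutton: 27 + 20 − 21 = 26
  between Sutton and Grove: 20 + 30 − 17 = 33
  between Grove and Milton: 30 + 23 − 18 = 35
  between Milton and Oak: 23 + 25 − 13 = 35
  between Oak and Willow: 25 + 27 − 9 = 43
Cheapest insertion is between Willow and Sutton, adding 26.
New total = 78 + 26 = 104.

Adding 26 min by placing Upland on the Willow–Sutton leg.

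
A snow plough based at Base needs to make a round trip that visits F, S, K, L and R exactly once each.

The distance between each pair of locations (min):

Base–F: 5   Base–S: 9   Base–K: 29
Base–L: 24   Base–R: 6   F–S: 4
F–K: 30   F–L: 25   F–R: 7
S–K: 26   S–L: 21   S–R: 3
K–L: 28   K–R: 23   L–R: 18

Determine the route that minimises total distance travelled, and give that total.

87 min — the shortest possible round trip.

There are 60 distinct closed tours to check (reversals are equivalent).
Base→F→S→K→L→R→Base: 5+4+26+28+18+6 = 87
Base→F→S→K→R→L→Base: 5+4+26+23+18+24 = 100
Base→F→S→L→K→R→Base: 5+4+21+28+23+6 = 87
Base→F→S→L→R→K→Base: 5+4+21+18+23+29 = 100
Base→F→S→R→K→L→Base: 5+4+3+23+28+24 = 87
Base→F→S→R→L→K→Base: 5+4+3+18+28+29 = 87
Base→F→K→S→L→R→Base: 5+30+26+21+18+6 = 106
Base→F→K→S→R→L→Base: 5+30+26+3+18+24 = 106
Base→F→K→L→S→R→Base: 5+30+28+21+3+6 = 93
Base→F→K→L→R→S→Base: 5+30+28+18+3+9 = 93
Base→F→K→R→S→L→Base: 5+30+23+3+21+24 = 106
Base→F→K→R→L→S→Base: 5+30+23+18+21+9 = 106
Base→F→L→S→K→R→Base: 5+25+21+26+23+6 = 106
Base→F→L→S→R→K→Base: 5+25+21+3+23+29 = 106
… (46 more)
The minimum is 87.
One optimal route: Base → F → S → K → L → R → Base (or its reverse).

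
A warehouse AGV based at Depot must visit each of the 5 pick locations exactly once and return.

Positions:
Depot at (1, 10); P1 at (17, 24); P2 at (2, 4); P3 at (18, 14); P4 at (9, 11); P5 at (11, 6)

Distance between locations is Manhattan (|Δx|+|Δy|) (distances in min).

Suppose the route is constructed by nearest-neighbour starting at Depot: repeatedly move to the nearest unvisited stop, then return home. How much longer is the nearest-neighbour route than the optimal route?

The nearest-neighbour route is 4 min longer than optimal.

Depot: P2=7, P4=9, P5=14, P3=21, P1=30 ⇒ P2
P2: P5=11, P4=14, P3=26, P1=35 ⇒ P5
P5: P4=7, P3=15, P1=24 ⇒ P4
P4: P3=12, P1=21 ⇒ P3
P3: P1=11 ⇒ P1
NN route Depot → P2 → P5 → P4 → P3 → P1 → Depot costs 78.
Optimal: Depot → P2 → P5 → P1 → P3 → P4 → Depot costs 74 (by enumerating all 60 distinct tours).
Excess = 78 − 74 = 4.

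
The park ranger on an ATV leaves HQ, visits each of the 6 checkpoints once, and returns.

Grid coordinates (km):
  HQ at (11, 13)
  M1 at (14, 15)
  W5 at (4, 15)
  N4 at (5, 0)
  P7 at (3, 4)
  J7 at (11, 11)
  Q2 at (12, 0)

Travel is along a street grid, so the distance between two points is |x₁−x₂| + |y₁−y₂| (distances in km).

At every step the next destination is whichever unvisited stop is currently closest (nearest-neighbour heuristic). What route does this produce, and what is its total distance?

At HQ the remaining stops are J7 2, M1 5, W5 9, Q2 14, P7 17, N4 19; go to J7.
At J7 the remaining stops are M1 7, W5 11, Q2 12, P7 15, N4 17; go to M1.
At M1 the remaining stops are W5 10, Q2 17, P7 22, N4 24; go to W5.
At W5 the remaining stops are P7 12, N4 16, Q2 23; go to P7.
At P7 the remaining stops are N4 6, Q2 13; go to N4.
At N4 the remaining stops are Q2 7; go to Q2.
Return Q2→HQ: 14.
Total = 2 + 7 + 10 + 12 + 6 + 7 + 14 = 58.

Total distance 58 km via the nearest-neighbour route HQ → J7 → M1 → W5 → P7 → N4 → Q2 → HQ.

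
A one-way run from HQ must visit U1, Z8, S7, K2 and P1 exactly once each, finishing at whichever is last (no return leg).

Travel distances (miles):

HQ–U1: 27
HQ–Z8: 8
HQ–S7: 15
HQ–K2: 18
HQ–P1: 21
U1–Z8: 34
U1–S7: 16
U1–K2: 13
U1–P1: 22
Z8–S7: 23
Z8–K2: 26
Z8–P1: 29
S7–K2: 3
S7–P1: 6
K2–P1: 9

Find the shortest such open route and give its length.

There are 5! = 120 possible orderings.
HQ→U1→Z8→S7→K2→P1: 27+34+23+3+9 = 96
HQ→U1→Z8→S7→P1→K2: 27+34+23+6+9 = 99
HQ→U1→Z8→K2→S7→P1: 27+34+26+3+6 = 96
HQ→U1→Z8→K2→P1→S7: 27+34+26+9+6 = 102
HQ→U1→Z8→P1→S7→K2: 27+34+29+6+3 = 99
HQ→U1→Z8→P1→K2→S7: 27+34+29+9+3 = 102
HQ→U1→S7→Z8→K2→P1: 27+16+23+26+9 = 101
HQ→U1→S7→Z8→P1→K2: 27+16+23+29+9 = 104
HQ→U1→S7→K2→Z8→P1: 27+16+3+26+29 = 101
HQ→U1→S7→K2→P1→Z8: 27+16+3+9+29 = 84
HQ→U1→S7→P1→Z8→K2: 27+16+6+29+26 = 104
HQ→U1→S7→P1→K2→Z8: 27+16+6+9+26 = 84
HQ→U1→K2→Z8→S7→P1: 27+13+26+23+6 = 95
HQ→U1→K2→Z8→P1→S7: 27+13+26+29+6 = 101
… (106 more)
HQ→Z8→S7→P1→K2→U1: 8+23+6+9+13 = 59  ← best
The minimum is 59.
One shortest path: HQ → Z8 → S7 → P1 → K2 → U1.

Minimum one-way distance = 59 miles.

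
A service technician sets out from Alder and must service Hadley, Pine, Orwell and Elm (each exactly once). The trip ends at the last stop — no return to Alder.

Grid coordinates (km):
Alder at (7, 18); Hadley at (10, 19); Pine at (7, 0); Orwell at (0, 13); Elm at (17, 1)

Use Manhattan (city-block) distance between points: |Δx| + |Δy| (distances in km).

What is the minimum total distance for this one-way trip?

51 km — the minimum one-way total.

There are 4! = 24 possible orderings.
Alder - Hadley - Pine - Orwell - Elm: 4+22+20+29 = 75
Alder - Hadley - Pine - Elm - Orwell: 4+22+11+29 = 66
Alder - Hadley - Orwell - Pine - Elm: 4+16+20+11 = 51
Alder - Hadley - Orwell - Elm - Pine: 4+16+29+11 = 60
Alder - Hadley - Elm - Pine - Orwell: 4+25+11+20 = 60
Alder - Hadley - Elm - Orwell - Pine: 4+25+29+20 = 78
Alder - Pine - Hadley - Orwell - Elm: 18+22+16+29 = 85
Alder - Pine - Hadley - Elm - Orwell: 18+22+25+29 = 94
Alder - Pine - Orwell - Hadley - Elm: 18+20+16+25 = 79
Alder - Pine - Orwell - Elm - Hadley: 18+20+29+25 = 92
Alder - Pine - Elm - Hadley - Orwell: 18+11+25+16 = 70
Alder - Pine - Elm - Orwell - Hadley: 18+11+29+16 = 74
Alder - Orwell - Hadley - Pine - Elm: 12+16+22+11 = 61
Alder - Orwell - Hadley - Elm - Pine: 12+16+25+11 = 64
… (10 more)
The minimum is 51.
One shortest path: Alder → Hadley → Orwell → Pine → Elm.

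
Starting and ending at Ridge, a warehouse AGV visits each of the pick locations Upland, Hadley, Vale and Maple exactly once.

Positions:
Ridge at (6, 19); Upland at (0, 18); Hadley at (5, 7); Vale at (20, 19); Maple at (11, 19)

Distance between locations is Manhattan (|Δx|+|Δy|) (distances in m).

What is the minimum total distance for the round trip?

With 4 stops there are 4!/2 = 12 distinct round trips (a route and its reverse cost the same).
Ridge - Upland - Hadley - Vale - Maple - Ridge: 7+16+27+9+5 = 64
Ridge - Upland - Hadley - Maple - Vale - Ridge: 7+16+18+9+14 = 64
Ridge - Upland - Vale - Hadley - Maple - Ridge: 7+21+27+18+5 = 78
Ridge - Upland - Vale - Maple - Hadley - Ridge: 7+21+9+18+13 = 68
Ridge - Upland - Maple - Hadley - Vale - Ridge: 7+12+18+27+14 = 78
Ridge - Upland - Maple - Vale - Hadley - Ridge: 7+12+9+27+13 = 68
Ridge - Hadley - Upland - Vale - Maple - Ridge: 13+16+21+9+5 = 64
Ridge - Hadley - Upland - Maple - Vale - Ridge: 13+16+12+9+14 = 64
Ridge - Hadley - Vale - Upland - Maple - Ridge: 13+27+21+12+5 = 78
Ridge - Hadley - Maple - Upland - Vale - Ridge: 13+18+12+21+14 = 78
Ridge - Vale - Upland - Hadley - Maple - Ridge: 14+21+16+18+5 = 74
Ridge - Vale - Hadley - Upland - Maple - Ridge: 14+27+16+12+5 = 74
The minimum is 64.
One optimal route: Ridge → Upland → Hadley → Vale → Maple → Ridge (or its reverse).

Minimum total distance: 64 m.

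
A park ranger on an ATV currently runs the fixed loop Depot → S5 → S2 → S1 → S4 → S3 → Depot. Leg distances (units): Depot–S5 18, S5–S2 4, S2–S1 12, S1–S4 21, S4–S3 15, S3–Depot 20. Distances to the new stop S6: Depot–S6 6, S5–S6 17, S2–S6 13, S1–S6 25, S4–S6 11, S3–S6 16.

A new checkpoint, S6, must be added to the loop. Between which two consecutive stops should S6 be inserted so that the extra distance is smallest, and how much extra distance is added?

+2 — insert S6 between S3 and Depot.

Insertion cost between consecutive stops i–j is d(i,S6) + d(S6,j) − d(i,j):
  between Depot and S5: 6 + 17 − 18 = 5
  between S5 and S2: 17 + 13 − 4 = 26
  between S2 and S1: 13 + 25 − 12 = 26
  between S1 and S4: 25 + 11 − 21 = 15
  between S4 and S3: 11 + 16 − 15 = 12
  between S3 and Depot: 16 + 6 − 20 = 2
Cheapest insertion is between S3 and Depot, adding 2.
New total = 90 + 2 = 92.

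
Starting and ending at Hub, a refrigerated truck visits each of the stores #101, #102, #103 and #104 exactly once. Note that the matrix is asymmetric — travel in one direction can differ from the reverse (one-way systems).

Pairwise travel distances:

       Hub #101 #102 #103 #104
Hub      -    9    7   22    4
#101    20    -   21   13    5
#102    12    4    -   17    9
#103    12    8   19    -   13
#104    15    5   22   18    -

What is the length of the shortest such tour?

Hub - #101 - #102 - #103 - #104 - Hub: 9+21+17+13+15 = 75
Hub - #101 - #102 - #104 - #103 - Hub: 9+21+9+18+12 = 69
Hub - #101 - #103 - #102 - #104 - Hub: 9+13+19+9+15 = 65
Hub - #101 - #103 - #104 - #102 - Hub: 9+13+13+22+12 = 69
Hub - #101 - #104 - #102 - #103 - Hub: 9+5+22+17+12 = 65
Hub - #101 - #104 - #103 - #102 - Hub: 9+5+18+19+12 = 63
Hub - #102 - #101 - #103 - #104 - Hub: 7+4+13+13+15 = 52
Hub - #102 - #101 - #104 - #103 - Hub: 7+4+5+18+12 = 46
Hub - #102 - #103 - #101 - #104 - Hub: 7+17+8+5+15 = 52
Hub - #102 - #103 - #104 - #101 - Hub: 7+17+13+5+20 = 62
Hub - #102 - #104 - #101 - #103 - Hub: 7+9+5+13+12 = 46
Hub - #102 - #104 - #103 - #101 - Hub: 7+9+18+8+20 = 62
Hub - #103 - #101 - #102 - #104 - Hub: 22+8+21+9+15 = 75
Hub - #103 - #101 - #104 - #102 - Hub: 22+8+5+22+12 = 69
… (10 more)
The minimum is 46.
One optimal route: Hub → #102 → #101 → #104 → #103 → Hub.

Shortest round trip = 46.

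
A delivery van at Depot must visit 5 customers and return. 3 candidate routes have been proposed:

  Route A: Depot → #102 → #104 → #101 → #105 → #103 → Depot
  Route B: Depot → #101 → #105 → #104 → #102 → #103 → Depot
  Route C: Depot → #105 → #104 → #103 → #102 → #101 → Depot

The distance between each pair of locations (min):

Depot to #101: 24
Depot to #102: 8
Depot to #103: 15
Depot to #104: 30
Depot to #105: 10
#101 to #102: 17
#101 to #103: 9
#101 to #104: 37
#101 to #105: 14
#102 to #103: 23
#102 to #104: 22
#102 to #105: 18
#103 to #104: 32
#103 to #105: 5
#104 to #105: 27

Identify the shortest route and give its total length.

Route A: 8 + 22 + 37 + 14 + 5 + 15 = 101
Route B: 24 + 14 + 27 + 22 + 23 + 15 = 125
Route C: 10 + 27 + 32 + 23 + 17 + 24 = 133

101 min — Route A is the shortest.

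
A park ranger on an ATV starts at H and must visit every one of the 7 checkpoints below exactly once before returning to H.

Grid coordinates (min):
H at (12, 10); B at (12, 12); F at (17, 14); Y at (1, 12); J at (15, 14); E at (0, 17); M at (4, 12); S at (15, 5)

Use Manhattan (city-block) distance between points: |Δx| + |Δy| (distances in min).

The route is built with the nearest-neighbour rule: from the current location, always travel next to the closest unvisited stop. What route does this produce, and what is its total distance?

H → [B:2 / J:7 / S:8 / F:9 / M:10 / Y:13 / E:19] → B (2)
B → [J:5 / F:7 / M:8 / S:10 / Y:11 / E:17] → J (5)
J → [F:2 / S:9 / M:13 / Y:16 / E:18] → F (2)
F → [S:11 / M:15 / Y:18 / E:20] → S (11)
S → [M:18 / Y:21 / E:27] → M (18)
M → [Y:3 / E:9] → Y (3)
Y → [E:6] → E (6)
Return E→H: 19.
Total = 2 + 5 + 2 + 11 + 18 + 3 + 6 + 19 = 66.

66 min along H → B → J → F → S → M → Y → E → H.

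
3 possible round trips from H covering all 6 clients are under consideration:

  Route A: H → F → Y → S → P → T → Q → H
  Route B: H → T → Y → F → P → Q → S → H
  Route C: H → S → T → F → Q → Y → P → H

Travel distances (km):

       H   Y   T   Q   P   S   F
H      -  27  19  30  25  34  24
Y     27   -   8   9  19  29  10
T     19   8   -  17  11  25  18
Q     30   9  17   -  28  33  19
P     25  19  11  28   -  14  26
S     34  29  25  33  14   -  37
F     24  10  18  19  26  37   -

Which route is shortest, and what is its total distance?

Route A: 24 + 10 + 29 + 14 + 11 + 17 + 30 = 135
Route B: 19 + 8 + 10 + 26 + 28 + 33 + 34 = 158
Route C: 34 + 25 + 18 + 19 + 9 + 19 + 25 = 149

Shortest is Route A, total 135 km.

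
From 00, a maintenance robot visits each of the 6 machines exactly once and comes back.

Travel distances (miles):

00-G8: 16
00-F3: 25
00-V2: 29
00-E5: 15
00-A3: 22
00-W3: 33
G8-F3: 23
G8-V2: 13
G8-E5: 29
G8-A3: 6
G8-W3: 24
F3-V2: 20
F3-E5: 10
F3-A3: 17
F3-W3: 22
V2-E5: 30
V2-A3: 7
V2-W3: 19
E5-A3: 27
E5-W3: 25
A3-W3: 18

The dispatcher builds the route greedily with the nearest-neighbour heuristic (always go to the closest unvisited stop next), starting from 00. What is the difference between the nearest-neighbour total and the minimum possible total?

18 miles longer than the optimal tour.

From 00: E5=15, G8=16, A3=22, F3=25, V2=29, W3=33 → choose E5 (15).
From E5: F3=10, W3=25, A3=27, G8=29, V2=30 → choose F3 (10).
From F3: A3=17, V2=20, W3=22, G8=23 → choose A3 (17).
From A3: G8=6, V2=7, W3=18 → choose G8 (6).
From G8: V2=13, W3=24 → choose V2 (13).
From V2: W3=19 → choose W3 (19).
NN route 00 → E5 → F3 → A3 → G8 → V2 → W3 → 00 costs 113.
Optimal: 00 → G8 → A3 → V2 → W3 → F3 → E5 → 00 costs 95 (by enumerating all 360 distinct tours).
Excess = 113 − 95 = 18.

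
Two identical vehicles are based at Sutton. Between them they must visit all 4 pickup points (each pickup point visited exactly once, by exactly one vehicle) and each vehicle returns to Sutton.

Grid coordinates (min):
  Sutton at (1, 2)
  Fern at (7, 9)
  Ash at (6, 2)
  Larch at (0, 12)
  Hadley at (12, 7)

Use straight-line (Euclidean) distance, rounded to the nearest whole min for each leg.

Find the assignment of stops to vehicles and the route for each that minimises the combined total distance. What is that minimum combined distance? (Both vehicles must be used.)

There are 2^3 − 1 = 7 ways to divide the 4 stops into two non-empty groups. For each, the best each vehicle can do is its own shortest tour through its group:
  {Fern} + {Ash, Larch, Hadley}: 18 + 36 = 54
  {Ash} + {Fern, Larch, Hadley}: 10 + 35 = 45
  {Fern, Ash} + {Larch, Hadley}: 21 + 35 = 56
  {Larch} + {Fern, Ash, Hadley}: 20 + 27 = 47
  {Fern, Larch} + {Ash, Hadley}: 27 + 25 = 52
  {Ash, Larch} + {Fern, Hadley}: 27 + 26 = 53
  … (7 splits in total)
Best: vehicle 1 Sutton → Ash → Sutton = 10; vehicle 2 Sutton → Larch → Fern → Hadley → Sutton = 35; combined 45.

45 min — the smallest possible combined total.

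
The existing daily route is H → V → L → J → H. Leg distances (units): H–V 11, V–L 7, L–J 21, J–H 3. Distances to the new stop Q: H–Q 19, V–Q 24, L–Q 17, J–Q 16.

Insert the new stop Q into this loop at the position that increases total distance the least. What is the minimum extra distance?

Adding 12 by placing Q on the L–J leg.

Insertion cost between consecutive stops i–j is d(i,Q) + d(Q,j) − d(i,j):
  between H and V: 19 + 24 − 11 = 32
  between V and L: 24 + 17 − 7 = 34
  between L and J: 17 + 16 − 21 = 12
  between J and H: 16 + 19 − 3 = 32
Cheapest insertion is between L and J, adding 12.
New total = 42 + 12 = 54.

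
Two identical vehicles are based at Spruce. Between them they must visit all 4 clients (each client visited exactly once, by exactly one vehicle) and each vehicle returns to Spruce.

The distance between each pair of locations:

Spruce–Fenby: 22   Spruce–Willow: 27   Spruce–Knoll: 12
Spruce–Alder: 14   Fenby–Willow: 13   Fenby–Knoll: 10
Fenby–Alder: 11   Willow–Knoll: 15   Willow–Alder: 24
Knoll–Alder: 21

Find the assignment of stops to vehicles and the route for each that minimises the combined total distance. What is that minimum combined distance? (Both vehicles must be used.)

Check every non-empty split of the stops between the two vehicles; for each half take its own optimal tour:
  {Fenby} + {Willow, Knoll, Alder}: 44 + 65 = 109
  {Willow} + {Fenby, Knoll, Alder}: 54 + 47 = 101
  {Fenby, Willow} + {Knoll, Alder}: 62 + 47 = 109
  {Knoll} + {Fenby, Willow, Alder}: 24 + 65 = 89
  {Fenby, Knoll} + {Willow, Alder}: 44 + 65 = 109
  {Willow, Knoll} + {Fenby, Alder}: 54 + 47 = 101
  … (7 splits in total)
Best: vehicle 1 Spruce → Knoll → Spruce = 24; vehicle 2 Spruce → Willow → Fenby → Alder → Spruce = 65; combined 89.

89 — the smallest possible combined total.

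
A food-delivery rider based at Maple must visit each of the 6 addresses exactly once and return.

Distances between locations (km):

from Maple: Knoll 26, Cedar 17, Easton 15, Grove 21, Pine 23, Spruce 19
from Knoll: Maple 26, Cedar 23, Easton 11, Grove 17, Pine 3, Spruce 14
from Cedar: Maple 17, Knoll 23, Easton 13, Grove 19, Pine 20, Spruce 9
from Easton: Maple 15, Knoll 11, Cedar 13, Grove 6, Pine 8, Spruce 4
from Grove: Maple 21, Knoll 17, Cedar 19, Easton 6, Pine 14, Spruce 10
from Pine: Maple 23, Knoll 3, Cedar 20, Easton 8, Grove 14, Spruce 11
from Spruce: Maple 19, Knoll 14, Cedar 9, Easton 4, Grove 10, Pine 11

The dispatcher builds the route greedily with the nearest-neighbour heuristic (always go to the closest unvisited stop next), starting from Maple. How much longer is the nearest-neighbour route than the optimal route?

The nearest-neighbour route is 12 km longer than optimal.

Maple: Easton=15, Cedar=17, Spruce=19, Grove=21, Pine=23, Knoll=26 ⇒ Easton
Easton: Spruce=4, Grove=6, Pine=8, Knoll=11, Cedar=13 ⇒ Spruce
Spruce: Cedar=9, Grove=10, Pine=11, Knoll=14 ⇒ Cedar
Cedar: Grove=19, Pine=20, Knoll=23 ⇒ Grove
Grove: Pine=14, Knoll=17 ⇒ Pine
Pine: Knoll=3 ⇒ Knoll
NN route Maple → Easton → Spruce → Cedar → Grove → Pine → Knoll → Maple costs 90.
Optimal: Maple → Cedar → Spruce → Knoll → Pine → Easton → Grove → Maple costs 78 (by enumerating all 360 distinct tours).
Excess = 90 − 78 = 12.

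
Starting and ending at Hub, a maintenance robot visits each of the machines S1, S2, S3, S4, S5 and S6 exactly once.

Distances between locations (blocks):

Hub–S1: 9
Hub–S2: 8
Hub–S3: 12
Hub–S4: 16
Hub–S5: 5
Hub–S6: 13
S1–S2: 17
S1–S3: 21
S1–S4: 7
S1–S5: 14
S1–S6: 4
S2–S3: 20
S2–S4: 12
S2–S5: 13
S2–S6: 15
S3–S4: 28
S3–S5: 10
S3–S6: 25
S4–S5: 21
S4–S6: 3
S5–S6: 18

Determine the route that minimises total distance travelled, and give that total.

There are 360 distinct closed tours to check (reversals are equivalent).
Hub - S1 - S2 - S3 - S4 - S5 - S6 - Hub: 9+17+20+28+21+18+13 = 126
Hub - S1 - S2 - S3 - S4 - S6 - S5 - Hub: 9+17+20+28+3+18+5 = 100
Hub - S1 - S2 - S3 - S5 - S4 - S6 - Hub: 9+17+20+10+21+3+13 = 93
Hub - S1 - S2 - S3 - S5 - S6 - S4 - Hub: 9+17+20+10+18+3+16 = 93
Hub - S1 - S2 - S3 - S6 - S4 - S5 - Hub: 9+17+20+25+3+21+5 = 100
Hub - S1 - S2 - S3 - S6 - S5 - S4 - Hub: 9+17+20+25+18+21+16 = 126
Hub - S1 - S2 - S4 - S3 - S5 - S6 - Hub: 9+17+12+28+10+18+13 = 107
Hub - S1 - S2 - S4 - S3 - S6 - S5 - Hub: 9+17+12+28+25+18+5 = 114
… (352 more)
Hub - S1 - S6 - S4 - S2 - S3 - S5 - Hub: 9+4+3+12+20+10+5 = 63  ← best
The minimum is 63.
One optimal route: Hub → S1 → S6 → S4 → S2 → S3 → S5 → Hub (or its reverse).

Shortest round trip = 63 blocks.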